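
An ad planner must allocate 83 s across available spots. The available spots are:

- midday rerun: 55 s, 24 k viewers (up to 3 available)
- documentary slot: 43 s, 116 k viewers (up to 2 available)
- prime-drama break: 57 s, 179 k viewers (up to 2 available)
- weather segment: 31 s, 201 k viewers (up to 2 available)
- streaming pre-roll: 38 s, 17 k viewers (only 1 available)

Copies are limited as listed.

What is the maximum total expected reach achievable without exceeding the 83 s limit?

402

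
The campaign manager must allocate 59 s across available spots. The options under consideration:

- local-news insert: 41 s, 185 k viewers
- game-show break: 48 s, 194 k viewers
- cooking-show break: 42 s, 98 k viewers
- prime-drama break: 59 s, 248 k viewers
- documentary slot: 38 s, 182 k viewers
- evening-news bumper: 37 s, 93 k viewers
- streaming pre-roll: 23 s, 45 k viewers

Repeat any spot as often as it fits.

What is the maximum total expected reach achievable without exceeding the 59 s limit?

Density check — documentary slot 4.79, local-news insert 4.51, prime-drama break 4.20, game-show break 4.04 are the best per s.
Greedy by ratio would take documentary slot: 38 s used, total 182.
The 38 s tied up in documentary slot is better spent on prime-drama break — total rises to 248 (59 s).
Every other selection either busts 59 s or fails to beat 248.

248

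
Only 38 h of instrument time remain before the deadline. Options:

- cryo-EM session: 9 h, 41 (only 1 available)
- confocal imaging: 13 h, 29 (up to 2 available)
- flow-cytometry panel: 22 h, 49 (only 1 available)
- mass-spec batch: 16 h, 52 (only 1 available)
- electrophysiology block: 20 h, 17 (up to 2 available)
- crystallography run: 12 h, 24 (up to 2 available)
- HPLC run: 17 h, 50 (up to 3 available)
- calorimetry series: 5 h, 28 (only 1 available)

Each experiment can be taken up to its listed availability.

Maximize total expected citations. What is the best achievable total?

A density-first pass picks cryo-EM session + mass-spec batch + calorimetry series — 121 at 30 h.
Replace cryo-EM session with HPLC run: the trade gains 9 net, giving 130 at 38 h.
Every other selection either busts 38 h or exceeds an availability limit or fails to beat 130.

130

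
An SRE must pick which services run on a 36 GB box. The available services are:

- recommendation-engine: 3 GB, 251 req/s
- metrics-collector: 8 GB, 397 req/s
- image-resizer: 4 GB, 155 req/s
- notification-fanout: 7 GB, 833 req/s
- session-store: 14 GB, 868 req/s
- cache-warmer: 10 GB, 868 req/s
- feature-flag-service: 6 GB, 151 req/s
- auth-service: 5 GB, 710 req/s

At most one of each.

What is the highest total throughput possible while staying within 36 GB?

3279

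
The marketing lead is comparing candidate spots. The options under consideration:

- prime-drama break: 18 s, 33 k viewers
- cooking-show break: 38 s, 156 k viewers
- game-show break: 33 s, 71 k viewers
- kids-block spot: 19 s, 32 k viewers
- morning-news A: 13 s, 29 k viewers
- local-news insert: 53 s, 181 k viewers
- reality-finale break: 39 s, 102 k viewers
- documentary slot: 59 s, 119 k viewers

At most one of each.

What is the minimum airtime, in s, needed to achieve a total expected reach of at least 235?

77

Minimise s subject to total expected reach ≥ 235.
cooking-show break + reality-finale break: 258 expected reach at 77 s.
Below 77 s the best achievable stays under 235.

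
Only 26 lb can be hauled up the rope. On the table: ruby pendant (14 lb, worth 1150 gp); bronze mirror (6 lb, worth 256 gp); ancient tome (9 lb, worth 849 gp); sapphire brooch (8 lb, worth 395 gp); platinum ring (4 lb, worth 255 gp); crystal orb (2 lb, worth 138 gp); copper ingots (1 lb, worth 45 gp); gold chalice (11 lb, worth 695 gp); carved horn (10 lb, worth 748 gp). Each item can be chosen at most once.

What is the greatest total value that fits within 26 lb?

By value per lb: ancient tome 94.33, ruby pendant 82.14, carved horn 74.80 lead.
Taking ruby pendant + ancient tome + crystal orb + copper ingots: 26 lb used, 2182 in value.

2182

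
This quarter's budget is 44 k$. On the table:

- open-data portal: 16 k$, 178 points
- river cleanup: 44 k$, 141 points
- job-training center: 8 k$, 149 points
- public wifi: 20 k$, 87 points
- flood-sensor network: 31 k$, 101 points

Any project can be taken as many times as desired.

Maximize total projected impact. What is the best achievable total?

Best packing: 5×job-training center — 40 k$, 745 total.
The spare 4 k$ is too small for any remaining project, and no exchange beats 745.

745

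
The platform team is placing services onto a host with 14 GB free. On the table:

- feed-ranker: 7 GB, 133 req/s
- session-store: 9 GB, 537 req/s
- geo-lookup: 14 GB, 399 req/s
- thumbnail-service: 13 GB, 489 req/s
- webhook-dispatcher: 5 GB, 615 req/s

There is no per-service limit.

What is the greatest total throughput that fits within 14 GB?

Density check — webhook-dispatcher 123.00, session-store 59.67, thumbnail-service 37.62, geo-lookup 28.50 are the best per GB.
Best packing: 2×webhook-dispatcher — 10 GB, 1230 total.

1230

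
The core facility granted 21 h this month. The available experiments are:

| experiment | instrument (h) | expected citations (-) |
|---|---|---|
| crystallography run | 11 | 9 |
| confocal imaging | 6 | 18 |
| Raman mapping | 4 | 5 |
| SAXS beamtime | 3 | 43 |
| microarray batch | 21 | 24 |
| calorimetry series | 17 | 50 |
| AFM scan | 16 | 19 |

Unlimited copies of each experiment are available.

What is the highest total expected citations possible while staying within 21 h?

Density check — SAXS beamtime 14.33, confocal imaging 3.00, calorimetry series 2.94, Raman mapping 1.25 are the best per h.
The ratio ordering already packs tightly: 7×SAXS beamtime, 21 h, 301.
Every other selection either busts 21 h or fails to beat 301.

301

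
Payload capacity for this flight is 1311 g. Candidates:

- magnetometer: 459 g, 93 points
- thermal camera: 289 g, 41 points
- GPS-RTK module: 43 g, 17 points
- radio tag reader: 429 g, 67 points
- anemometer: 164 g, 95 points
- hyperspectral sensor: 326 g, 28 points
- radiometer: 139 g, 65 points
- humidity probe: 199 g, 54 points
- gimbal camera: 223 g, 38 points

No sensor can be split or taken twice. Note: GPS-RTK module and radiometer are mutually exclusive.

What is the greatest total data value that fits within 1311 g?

348

Best packing: magnetometer + thermal camera + anemometer + radiometer + humidity probe — 1250 g, 348 total.
The closest alternative, magnetometer + anemometer + radiometer + humidity probe + gimbal camera, reaches only 345.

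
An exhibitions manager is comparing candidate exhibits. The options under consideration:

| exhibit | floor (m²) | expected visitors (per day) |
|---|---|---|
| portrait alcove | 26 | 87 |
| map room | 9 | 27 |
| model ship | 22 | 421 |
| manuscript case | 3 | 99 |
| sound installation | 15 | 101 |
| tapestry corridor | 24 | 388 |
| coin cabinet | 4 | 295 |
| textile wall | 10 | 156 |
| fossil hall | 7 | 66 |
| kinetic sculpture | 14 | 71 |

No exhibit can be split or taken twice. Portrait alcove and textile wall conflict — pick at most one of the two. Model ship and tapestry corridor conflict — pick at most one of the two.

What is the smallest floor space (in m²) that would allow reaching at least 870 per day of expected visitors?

Need the lightest bundle worth ≥ 870.
model ship + coin cabinet + textile wall: 872 expected visitors at 36 m².
No combination under 36 m² hits 870.

36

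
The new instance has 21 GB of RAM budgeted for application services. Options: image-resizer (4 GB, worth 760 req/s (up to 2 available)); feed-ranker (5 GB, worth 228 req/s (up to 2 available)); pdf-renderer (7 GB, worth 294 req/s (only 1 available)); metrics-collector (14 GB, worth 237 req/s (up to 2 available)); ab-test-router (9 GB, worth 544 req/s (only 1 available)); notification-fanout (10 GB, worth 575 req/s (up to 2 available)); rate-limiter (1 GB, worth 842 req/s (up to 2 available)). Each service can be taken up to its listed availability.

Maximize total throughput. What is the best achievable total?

By throughput per GB: rate-limiter 842.00, image-resizer 190.00, ab-test-router 60.44 lead.
A density-first pass picks 2×image-resizer + ab-test-router + 2×rate-limiter — 3748 at 19 GB.
The 9 GB tied up in ab-test-router is better spent on notification-fanout — total rises to 3779 (20 GB).

3779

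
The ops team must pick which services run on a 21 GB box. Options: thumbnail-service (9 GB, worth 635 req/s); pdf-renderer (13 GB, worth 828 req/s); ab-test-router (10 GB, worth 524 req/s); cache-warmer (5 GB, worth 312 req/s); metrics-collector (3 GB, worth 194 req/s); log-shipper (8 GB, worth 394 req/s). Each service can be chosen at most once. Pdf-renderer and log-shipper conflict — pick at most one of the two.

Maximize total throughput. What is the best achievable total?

1334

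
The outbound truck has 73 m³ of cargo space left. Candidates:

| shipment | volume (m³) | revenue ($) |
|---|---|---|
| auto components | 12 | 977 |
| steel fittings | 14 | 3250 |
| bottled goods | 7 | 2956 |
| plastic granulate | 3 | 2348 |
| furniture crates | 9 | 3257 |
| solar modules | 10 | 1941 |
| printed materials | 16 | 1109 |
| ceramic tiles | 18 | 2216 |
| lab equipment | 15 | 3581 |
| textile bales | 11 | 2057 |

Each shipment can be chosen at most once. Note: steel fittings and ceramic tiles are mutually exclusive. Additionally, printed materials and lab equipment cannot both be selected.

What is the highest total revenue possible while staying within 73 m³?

Taking steel fittings + bottled goods + plastic granulate + furniture crates + solar modules + lab equipment + textile bales: 69 m³ used, 19390 in revenue.

19390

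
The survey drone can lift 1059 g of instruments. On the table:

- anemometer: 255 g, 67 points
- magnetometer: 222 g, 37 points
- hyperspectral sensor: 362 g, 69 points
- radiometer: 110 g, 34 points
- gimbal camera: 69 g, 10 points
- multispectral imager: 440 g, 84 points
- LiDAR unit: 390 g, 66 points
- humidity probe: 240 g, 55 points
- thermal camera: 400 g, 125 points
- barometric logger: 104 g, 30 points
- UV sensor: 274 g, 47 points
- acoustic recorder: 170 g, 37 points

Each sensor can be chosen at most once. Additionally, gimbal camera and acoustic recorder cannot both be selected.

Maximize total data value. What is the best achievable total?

The ratio ordering already packs tightly: anemometer + radiometer + thermal camera + barometric logger + acoustic recorder, 1039 g, 293.
Every other selection either busts 1059 g or breaks a pairing rule or fails to beat 293.

293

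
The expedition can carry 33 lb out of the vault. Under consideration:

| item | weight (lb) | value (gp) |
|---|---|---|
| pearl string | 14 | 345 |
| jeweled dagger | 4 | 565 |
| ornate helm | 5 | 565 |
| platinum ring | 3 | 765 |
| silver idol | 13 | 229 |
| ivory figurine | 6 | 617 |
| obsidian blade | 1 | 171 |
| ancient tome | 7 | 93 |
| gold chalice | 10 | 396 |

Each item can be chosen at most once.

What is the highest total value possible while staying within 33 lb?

3079

Jeweled dagger + ornate helm + platinum ring + ivory figurine + obsidian blade + gold chalice uses 29 of the 33 lb and totals 3079.
Every other selection either busts 33 lb or fails to beat 3079.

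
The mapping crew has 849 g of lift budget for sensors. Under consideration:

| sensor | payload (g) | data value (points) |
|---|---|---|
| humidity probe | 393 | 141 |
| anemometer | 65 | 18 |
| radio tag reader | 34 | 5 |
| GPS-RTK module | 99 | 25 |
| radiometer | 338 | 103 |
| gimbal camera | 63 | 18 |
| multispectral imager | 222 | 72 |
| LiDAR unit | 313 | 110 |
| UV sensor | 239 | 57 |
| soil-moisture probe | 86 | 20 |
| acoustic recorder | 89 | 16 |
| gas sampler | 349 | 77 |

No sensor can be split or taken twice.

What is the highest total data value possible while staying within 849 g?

Humidity probe + anemometer + gimbal camera + LiDAR unit uses 834 of the 849 g and totals 287.
That's the maximum — no swap from here does better than 287.

287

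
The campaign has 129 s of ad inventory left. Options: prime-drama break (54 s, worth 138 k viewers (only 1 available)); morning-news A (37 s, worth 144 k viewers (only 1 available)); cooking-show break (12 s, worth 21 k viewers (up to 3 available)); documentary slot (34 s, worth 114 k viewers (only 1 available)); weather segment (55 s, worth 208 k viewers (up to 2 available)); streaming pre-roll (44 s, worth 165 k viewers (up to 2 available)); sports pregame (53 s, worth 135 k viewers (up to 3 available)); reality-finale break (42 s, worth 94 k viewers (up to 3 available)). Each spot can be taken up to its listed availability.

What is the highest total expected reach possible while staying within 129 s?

A density-first pass picks morning-news A + documentary slot + weather segment — 466 at 126 s.
Dropping documentary slot and weather segment frees 89 s; slotting in 2×streaming pre-roll (88 s) lifts the total to 474 at 125 s.
No other feasible combination exceeds 474.

474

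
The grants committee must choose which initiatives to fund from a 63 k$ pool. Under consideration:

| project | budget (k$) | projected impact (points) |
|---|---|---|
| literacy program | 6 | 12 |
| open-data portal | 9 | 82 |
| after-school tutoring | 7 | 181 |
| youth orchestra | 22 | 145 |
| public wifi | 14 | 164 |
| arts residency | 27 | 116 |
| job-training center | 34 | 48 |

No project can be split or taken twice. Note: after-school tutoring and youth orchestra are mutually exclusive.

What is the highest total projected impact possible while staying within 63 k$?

Density check — after-school tutoring 25.86, public wifi 11.71, open-data portal 9.11 are the best per k$.
Literacy program + open-data portal + after-school tutoring + public wifi + arts residency uses 63 of the 63 k$ and totals 555.
That's the maximum — no feasible swap from here does better than 555.

555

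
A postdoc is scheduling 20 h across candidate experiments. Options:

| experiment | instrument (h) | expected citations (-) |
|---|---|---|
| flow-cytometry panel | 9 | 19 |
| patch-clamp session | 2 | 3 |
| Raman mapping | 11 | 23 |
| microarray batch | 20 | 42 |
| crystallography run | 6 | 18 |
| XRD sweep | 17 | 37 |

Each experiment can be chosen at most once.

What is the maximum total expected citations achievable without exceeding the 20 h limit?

44

A density-first pass picks flow-cytometry panel + patch-clamp session + crystallography run — 40 at 17 h.
The 9 h tied up in flow-cytometry panel is better spent on Raman mapping — total rises to 44 (19 h).
No other feasible combination exceeds 44.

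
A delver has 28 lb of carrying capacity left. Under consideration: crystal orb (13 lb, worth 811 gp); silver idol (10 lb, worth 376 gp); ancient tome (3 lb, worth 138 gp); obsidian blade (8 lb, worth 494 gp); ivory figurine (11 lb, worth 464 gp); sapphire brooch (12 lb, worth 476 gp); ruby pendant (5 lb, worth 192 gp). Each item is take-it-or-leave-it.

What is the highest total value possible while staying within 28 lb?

1497

Taking the top-ratio items first gives crystal orb + ancient tome + obsidian blade for 1443 (24 lb).
The 3 lb tied up in ancient tome is better spent on ruby pendant — total rises to 1497 (26 lb).
The spare 2 lb is too small for any remaining item, and no exchange beats 1497.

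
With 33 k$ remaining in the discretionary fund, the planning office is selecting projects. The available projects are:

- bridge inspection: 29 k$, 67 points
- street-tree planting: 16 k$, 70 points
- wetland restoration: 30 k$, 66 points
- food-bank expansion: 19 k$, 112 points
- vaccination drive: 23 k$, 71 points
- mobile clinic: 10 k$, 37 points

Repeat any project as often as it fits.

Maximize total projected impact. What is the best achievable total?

By projected impact per k$: food-bank expansion 5.89, street-tree planting 4.38, mobile clinic 3.70, vaccination drive 3.09 lead.
Food-bank expansion + mobile clinic uses 29 of the 33 k$ and totals 149.
No other feasible combination exceeds 149.

149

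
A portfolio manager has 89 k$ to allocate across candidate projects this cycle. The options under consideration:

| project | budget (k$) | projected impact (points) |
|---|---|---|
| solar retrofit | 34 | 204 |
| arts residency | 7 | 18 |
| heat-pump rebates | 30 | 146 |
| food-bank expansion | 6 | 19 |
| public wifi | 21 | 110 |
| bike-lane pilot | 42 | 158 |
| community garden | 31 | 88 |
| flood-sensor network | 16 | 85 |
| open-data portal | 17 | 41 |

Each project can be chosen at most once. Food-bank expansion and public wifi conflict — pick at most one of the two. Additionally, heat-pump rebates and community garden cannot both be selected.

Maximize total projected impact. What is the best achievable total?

By projected impact per k$: solar retrofit 6.00, flood-sensor network 5.31, public wifi 5.24 lead.
Taking solar retrofit + heat-pump rebates + public wifi: 85 k$ used, 460 in projected impact.
Every other selection either busts 89 k$ or breaks a pairing rule or fails to beat 460.

460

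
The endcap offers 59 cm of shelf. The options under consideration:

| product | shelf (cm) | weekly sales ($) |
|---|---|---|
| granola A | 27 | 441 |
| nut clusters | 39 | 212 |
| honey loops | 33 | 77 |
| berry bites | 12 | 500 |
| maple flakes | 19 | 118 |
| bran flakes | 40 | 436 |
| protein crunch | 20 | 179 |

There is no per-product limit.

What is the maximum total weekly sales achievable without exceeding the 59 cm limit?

4×berry bites uses 48 of the 59 cm and totals 2000.
Nothing else within 59 cm beats 2000.

2000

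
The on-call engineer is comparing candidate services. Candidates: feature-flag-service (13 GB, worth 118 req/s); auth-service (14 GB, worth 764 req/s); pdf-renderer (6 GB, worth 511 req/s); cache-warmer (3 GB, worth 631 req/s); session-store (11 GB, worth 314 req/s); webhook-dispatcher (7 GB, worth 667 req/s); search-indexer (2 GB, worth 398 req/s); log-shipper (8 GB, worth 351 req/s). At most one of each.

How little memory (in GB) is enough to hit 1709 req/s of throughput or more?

Minimise GB subject to total throughput ≥ 1709.
pdf-renderer + cache-warmer + webhook-dispatcher: 1809 throughput at 16 GB.
Any bundle with less than 16 GB falls short of 1709.

16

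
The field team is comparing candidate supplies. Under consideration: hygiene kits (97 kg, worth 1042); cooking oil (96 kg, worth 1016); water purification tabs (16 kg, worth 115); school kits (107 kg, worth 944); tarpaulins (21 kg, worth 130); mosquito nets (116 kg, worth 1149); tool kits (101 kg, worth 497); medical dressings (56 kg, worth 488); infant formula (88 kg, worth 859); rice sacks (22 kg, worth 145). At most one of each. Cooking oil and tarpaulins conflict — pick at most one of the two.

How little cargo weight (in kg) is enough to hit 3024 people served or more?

297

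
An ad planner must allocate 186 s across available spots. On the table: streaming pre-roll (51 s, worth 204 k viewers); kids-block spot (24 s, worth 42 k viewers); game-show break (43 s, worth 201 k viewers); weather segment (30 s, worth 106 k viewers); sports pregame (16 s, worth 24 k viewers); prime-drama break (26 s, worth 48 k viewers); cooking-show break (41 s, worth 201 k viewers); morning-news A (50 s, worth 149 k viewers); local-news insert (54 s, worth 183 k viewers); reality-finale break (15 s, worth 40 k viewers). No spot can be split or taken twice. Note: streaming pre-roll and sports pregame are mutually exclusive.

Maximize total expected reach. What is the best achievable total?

755

By expected reach per s: cooking-show break 4.90, game-show break 4.67, streaming pre-roll 4.00 lead.
Taking the top-ratio spots first gives streaming pre-roll + game-show break + weather segment + cooking-show break + reality-finale break for 752 (180 s).
The 45 s tied up in weather segment and reality-finale break is better spent on morning-news A — total rises to 755 (185 s).
Runner-up streaming pre-roll + game-show break + weather segment + cooking-show break + reality-finale break tops out at 752.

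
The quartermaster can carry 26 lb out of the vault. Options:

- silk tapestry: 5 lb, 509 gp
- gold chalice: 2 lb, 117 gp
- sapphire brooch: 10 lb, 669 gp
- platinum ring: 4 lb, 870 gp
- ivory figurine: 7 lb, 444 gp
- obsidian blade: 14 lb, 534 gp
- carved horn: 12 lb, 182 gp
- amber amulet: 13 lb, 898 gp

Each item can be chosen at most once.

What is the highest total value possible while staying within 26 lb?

2492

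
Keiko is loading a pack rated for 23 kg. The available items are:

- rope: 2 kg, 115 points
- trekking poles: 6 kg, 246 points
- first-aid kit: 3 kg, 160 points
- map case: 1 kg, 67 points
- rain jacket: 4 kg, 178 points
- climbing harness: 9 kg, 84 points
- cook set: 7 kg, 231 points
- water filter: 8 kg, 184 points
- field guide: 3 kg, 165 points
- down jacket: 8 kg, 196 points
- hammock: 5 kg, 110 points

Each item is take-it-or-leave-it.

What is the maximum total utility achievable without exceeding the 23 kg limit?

A density-first pass picks rope + trekking poles + first-aid kit + map case + rain jacket + field guide — 931 at 19 kg.
Replace first-aid kit with cook set: the trade gains 71 net, giving 1002 at 23 kg.

1002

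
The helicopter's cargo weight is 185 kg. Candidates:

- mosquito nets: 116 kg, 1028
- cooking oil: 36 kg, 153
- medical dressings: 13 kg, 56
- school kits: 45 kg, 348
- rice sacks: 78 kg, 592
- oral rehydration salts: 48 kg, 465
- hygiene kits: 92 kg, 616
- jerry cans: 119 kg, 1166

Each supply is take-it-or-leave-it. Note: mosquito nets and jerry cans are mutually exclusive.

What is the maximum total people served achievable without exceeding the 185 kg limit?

1687

Density check — jerry cans 9.80, oral rehydration salts 9.69, mosquito nets 8.86, school kits 7.73 are the best per kg.
Medical dressings + oral rehydration salts + jerry cans uses 180 of the 185 kg and totals 1687.
The spare 5 kg is too small for any remaining supply, and no feasible exchange beats 1687.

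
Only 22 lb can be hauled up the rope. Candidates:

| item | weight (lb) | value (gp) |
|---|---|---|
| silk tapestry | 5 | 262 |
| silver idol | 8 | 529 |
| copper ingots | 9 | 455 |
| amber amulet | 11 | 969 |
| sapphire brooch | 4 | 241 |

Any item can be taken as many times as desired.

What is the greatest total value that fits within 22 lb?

1938

2×amber amulet uses 22 of the 22 lb and totals 1938.
No other feasible combination exceeds 1938.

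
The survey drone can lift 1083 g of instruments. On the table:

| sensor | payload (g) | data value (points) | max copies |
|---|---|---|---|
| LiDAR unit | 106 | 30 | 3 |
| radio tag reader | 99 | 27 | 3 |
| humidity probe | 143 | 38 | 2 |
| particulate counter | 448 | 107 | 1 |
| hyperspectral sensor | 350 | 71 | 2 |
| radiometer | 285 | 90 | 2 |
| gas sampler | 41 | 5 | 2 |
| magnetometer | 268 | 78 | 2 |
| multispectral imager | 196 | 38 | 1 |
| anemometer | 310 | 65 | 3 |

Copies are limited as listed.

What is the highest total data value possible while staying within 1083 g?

323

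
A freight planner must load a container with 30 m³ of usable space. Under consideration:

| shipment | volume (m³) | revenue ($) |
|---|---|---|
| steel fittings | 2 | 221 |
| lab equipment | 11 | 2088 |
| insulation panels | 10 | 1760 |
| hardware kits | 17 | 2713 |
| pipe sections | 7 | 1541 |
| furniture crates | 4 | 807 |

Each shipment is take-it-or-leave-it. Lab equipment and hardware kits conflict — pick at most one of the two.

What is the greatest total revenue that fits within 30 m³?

5610

Ranking by ratio (revenue/m³): pipe sections 220.14, furniture crates 201.75, lab equipment 189.82.
Filling by ratio: steel fittings + lab equipment + pipe sections + furniture crates for 4657, with 6 m³ left unused.
Replace furniture crates with insulation panels: the trade gains 953 net, giving 5610 at 30 m³.
Next best is lab equipment + insulation panels + pipe sections at 5389 (28 m³) — short by 221.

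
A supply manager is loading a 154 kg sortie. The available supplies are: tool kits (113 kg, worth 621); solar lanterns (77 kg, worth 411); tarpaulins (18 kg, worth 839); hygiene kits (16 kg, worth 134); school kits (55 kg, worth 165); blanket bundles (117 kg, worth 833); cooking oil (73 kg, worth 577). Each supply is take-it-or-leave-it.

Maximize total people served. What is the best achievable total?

1806

The ratio heuristic lands on tarpaulins + hygiene kits + cooking oil (1550) but leaves 47 kg idle.
Replace cooking oil with blanket bundles: the trade gains 256 net, giving 1806 at 151 kg.
Nothing else within 154 kg beats 1806.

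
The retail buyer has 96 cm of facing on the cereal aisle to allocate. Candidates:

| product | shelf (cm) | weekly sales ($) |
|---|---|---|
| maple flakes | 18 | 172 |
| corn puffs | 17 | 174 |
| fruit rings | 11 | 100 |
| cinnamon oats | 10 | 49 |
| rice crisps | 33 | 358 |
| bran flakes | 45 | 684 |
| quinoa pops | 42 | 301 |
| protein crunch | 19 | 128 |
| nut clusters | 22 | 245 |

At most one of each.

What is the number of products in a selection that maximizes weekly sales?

3

Best achievable weekly sales is 1216.
corn puffs + rice crisps + bran flakes hits 1216 at 95 cm.
Every optimal selection uses 3 products.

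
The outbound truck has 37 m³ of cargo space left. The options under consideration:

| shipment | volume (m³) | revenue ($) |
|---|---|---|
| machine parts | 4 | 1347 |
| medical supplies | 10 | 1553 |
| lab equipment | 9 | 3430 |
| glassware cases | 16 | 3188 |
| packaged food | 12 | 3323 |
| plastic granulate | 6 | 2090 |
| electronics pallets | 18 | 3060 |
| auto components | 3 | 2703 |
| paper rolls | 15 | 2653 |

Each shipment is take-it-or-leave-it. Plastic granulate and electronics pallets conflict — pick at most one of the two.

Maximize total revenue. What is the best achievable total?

12893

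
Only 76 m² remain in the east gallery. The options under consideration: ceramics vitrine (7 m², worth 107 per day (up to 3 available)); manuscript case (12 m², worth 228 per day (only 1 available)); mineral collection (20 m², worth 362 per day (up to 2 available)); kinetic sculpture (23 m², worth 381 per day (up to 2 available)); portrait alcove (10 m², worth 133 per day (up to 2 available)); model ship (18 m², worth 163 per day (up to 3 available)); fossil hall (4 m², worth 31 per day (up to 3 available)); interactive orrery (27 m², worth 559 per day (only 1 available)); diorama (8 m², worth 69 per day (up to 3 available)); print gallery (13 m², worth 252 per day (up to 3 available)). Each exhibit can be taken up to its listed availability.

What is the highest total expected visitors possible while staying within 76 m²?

1448

By expected visitors per m²: interactive orrery 20.70, print gallery 19.38, manuscript case 19.00, mineral collection 18.10 lead.
Taking the top-ratio exhibits first gives ceramics vitrine + interactive orrery + 3×print gallery for 1422 (73 m²).
The 7 m² tied up in ceramics vitrine is better spent on portrait alcove — total rises to 1448 (76 m²).
No other feasible combination exceeds 1448.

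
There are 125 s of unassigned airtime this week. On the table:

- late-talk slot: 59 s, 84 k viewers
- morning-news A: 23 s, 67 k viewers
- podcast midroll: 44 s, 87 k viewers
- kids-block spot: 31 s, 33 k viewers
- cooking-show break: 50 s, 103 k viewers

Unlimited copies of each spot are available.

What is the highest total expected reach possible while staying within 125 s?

335

By expected reach per s: morning-news A 2.91, cooking-show break 2.06, podcast midroll 1.98, late-talk slot 1.42 lead.
Best packing: 5×morning-news A — 115 s, 335 total.
The spare 10 s is too small for any remaining spot, and no exchange beats 335.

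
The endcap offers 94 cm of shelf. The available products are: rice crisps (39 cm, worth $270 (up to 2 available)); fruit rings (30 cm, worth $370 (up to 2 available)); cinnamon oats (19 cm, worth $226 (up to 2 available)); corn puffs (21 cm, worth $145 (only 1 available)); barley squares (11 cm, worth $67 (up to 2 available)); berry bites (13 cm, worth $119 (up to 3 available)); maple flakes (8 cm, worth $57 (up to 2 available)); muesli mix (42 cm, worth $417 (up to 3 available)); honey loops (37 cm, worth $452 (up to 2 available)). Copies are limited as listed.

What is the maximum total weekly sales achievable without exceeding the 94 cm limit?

Greedy by ratio would take 2×fruit rings + cinnamon oats + berry bites: 92 cm used, total 1085.
The 73 cm tied up in 2×fruit rings and berry bites is better spent on 2×honey loops — total rises to 1130 (93 cm).

1130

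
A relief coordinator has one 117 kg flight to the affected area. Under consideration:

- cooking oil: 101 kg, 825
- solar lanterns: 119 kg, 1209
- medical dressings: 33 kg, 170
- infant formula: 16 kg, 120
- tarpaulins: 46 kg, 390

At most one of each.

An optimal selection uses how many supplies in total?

Optimal total is 945.
cooking oil + infant formula hits 945 at 117 kg.
Any selection reaching 945 contains exactly 2 supplies.

2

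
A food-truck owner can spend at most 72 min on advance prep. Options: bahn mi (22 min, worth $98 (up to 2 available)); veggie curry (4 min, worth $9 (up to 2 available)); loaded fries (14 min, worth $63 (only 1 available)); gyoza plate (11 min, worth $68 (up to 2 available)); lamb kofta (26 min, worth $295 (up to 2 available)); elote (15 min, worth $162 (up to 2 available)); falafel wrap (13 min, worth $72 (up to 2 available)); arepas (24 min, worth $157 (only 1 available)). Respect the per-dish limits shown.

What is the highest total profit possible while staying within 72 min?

Veggie curry + 2×lamb kofta + elote uses 71 of the 72 min and totals 761.
Nothing else within 72 min beats 761.

761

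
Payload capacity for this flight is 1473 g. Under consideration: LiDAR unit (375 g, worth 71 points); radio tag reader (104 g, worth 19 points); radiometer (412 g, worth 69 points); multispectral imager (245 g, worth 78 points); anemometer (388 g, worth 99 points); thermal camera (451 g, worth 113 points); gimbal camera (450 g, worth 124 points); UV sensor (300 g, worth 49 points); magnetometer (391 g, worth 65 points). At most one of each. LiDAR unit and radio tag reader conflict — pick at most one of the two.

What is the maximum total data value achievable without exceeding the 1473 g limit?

372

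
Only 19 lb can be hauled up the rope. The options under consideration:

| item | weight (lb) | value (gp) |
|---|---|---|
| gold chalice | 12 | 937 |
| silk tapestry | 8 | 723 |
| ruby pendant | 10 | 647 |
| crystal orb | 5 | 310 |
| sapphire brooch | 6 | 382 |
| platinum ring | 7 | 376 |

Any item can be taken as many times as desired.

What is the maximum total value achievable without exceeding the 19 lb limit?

The ratio ordering already packs tightly: 2×silk tapestry, 16 lb, 1446.
No other feasible combination exceeds 1446.

1446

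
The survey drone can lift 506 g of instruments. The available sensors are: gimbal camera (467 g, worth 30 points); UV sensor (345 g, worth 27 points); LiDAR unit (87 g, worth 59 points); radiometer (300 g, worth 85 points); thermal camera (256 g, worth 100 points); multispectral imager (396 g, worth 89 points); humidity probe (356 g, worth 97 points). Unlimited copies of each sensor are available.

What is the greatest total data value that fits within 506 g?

295

Taking 5×LiDAR unit: 435 g used, 295 in data value.
Every other selection either busts 506 g or fails to beat 295.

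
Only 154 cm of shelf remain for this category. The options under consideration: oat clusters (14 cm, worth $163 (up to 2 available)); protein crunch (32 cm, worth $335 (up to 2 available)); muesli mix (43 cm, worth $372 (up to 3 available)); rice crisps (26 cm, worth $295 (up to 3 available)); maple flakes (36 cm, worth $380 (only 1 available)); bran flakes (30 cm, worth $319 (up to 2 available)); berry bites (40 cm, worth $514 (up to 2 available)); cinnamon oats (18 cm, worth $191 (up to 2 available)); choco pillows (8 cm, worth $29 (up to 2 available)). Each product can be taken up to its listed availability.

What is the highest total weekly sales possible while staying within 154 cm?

1840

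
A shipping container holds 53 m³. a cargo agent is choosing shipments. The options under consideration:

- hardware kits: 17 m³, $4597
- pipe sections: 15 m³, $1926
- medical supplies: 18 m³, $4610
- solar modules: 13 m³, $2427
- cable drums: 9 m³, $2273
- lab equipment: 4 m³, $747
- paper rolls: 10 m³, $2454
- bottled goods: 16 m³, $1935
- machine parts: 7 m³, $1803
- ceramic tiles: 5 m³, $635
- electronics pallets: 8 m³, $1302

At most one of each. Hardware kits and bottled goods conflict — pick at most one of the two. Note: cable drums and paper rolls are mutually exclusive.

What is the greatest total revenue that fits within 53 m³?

13464

By revenue per m³: hardware kits 270.41, machine parts 257.57, medical supplies 256.11, cable drums 252.56 lead.
Filling by ratio: hardware kits + medical supplies + cable drums + machine parts for 13283, with 2 m³ left unused.
Replace cable drums with paper rolls: the trade gains 181 net, giving 13464 at 52 m³.
The closest alternative, hardware kits + medical supplies + cable drums + machine parts, reaches only 13283.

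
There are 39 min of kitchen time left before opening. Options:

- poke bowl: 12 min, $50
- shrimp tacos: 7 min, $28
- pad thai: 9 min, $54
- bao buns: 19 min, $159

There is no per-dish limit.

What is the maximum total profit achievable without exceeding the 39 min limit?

318

Taking 2×bao buns: 38 min used, 318 in profit.
No other feasible combination exceeds 318.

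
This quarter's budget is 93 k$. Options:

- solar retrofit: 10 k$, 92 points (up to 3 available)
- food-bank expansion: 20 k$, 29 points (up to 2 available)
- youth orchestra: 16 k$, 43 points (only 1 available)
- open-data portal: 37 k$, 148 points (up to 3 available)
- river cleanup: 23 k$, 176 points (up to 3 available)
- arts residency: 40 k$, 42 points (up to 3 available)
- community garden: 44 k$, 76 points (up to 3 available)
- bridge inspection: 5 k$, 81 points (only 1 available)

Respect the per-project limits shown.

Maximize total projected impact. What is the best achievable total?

Greedy by ratio would take 3×solar retrofit + 2×river cleanup + bridge inspection: 81 k$ used, total 709.
Dropping solar retrofit and bridge inspection frees 15 k$; slotting in river cleanup (23 k$) lifts the total to 712 at 89 k$.
The spare 4 k$ is too small for any remaining project, and no exchange beats 712.

712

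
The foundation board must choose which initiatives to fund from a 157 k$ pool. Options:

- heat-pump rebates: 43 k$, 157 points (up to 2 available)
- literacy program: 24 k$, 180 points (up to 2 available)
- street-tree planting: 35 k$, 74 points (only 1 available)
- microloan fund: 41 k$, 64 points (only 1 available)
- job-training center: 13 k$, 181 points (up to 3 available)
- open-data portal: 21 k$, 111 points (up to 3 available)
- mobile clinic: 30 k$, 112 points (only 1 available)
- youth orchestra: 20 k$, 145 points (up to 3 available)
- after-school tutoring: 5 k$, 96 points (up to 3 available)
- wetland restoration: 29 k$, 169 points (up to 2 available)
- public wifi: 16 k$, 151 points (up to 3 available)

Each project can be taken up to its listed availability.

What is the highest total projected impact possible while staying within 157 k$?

2×literacy program + 3×job-training center + 3×after-school tutoring + 3×public wifi uses 150 of the 157 k$ and totals 1644.

1644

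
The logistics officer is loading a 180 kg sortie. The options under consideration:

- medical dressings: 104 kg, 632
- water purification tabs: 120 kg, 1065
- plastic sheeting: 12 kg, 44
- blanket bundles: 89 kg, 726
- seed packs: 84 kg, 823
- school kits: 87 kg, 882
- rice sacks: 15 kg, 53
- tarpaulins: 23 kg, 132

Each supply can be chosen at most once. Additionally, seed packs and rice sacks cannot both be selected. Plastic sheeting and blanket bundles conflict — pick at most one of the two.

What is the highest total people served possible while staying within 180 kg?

1705

Best packing: seed packs + school kits — 171 kg, 1705 total.
Runner-up blanket bundles + school kits tops out at 1608.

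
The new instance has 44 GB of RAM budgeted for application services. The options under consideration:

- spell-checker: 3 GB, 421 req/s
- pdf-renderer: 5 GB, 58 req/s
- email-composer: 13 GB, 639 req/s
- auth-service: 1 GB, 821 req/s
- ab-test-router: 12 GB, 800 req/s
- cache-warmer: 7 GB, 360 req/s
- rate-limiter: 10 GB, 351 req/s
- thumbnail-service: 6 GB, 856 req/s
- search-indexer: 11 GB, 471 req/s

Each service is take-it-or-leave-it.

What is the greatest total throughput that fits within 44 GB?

3897

Taking spell-checker + email-composer + auth-service + ab-test-router + cache-warmer + thumbnail-service: 42 GB used, 3897 in throughput.
Next best is spell-checker + auth-service + ab-test-router + cache-warmer + thumbnail-service + search-indexer at 3729 (40 GB) — short by 168.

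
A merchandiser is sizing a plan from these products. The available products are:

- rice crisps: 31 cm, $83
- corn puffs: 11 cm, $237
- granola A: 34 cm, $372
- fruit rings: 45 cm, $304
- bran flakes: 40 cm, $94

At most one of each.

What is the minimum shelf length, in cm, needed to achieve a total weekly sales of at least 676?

Need the lightest bundle worth ≥ 676.
rice crisps + corn puffs + granola A: 692 weekly sales at 76 cm.
Below 76 cm the best achievable stays under 676.

76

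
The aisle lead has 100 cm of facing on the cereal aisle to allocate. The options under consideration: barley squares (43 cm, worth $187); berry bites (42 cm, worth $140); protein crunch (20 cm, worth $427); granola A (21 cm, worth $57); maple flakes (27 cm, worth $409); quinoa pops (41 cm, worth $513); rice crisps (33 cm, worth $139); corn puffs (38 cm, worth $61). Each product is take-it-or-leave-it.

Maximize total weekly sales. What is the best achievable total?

1349

Density check — protein crunch 21.35, maple flakes 15.15, quinoa pops 12.51, barley squares 4.35 are the best per cm.
The ratio ordering already packs tightly: protein crunch + maple flakes + quinoa pops, 88 cm, 1349.
Nothing else within 100 cm beats 1349.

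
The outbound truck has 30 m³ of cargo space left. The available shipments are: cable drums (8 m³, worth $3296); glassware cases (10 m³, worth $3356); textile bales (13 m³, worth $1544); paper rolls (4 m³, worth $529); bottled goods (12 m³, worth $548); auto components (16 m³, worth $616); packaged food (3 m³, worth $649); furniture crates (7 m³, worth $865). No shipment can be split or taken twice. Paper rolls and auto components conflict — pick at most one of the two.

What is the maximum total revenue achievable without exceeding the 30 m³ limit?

8166

By revenue per m³: cable drums 412.00, glassware cases 335.60, packaged food 216.33 lead.
Filling by ratio: cable drums + glassware cases + paper rolls + packaged food for 7830, with 5 m³ left unused.
The 4 m³ tied up in paper rolls is better spent on furniture crates — total rises to 8166 (28 m³).
Next best is cable drums + glassware cases + paper rolls + furniture crates at 8046 (29 m³) — short by 120.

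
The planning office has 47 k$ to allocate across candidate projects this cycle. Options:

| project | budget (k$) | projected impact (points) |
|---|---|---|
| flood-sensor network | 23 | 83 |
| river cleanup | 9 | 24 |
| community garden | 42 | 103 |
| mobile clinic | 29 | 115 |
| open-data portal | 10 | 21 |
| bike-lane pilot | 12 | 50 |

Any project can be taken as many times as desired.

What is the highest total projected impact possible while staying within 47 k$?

Density check — bike-lane pilot 4.17, mobile clinic 3.97, flood-sensor network 3.61, river cleanup 2.67 are the best per k$.
The ratio heuristic lands on river cleanup + 3×bike-lane pilot (174) but leaves 2 k$ idle.
Replace river cleanup and bike-lane pilot with flood-sensor network: the trade gains 9 net, giving 183 at 47 k$.
That's the maximum — no swap from here does better than 183.

183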